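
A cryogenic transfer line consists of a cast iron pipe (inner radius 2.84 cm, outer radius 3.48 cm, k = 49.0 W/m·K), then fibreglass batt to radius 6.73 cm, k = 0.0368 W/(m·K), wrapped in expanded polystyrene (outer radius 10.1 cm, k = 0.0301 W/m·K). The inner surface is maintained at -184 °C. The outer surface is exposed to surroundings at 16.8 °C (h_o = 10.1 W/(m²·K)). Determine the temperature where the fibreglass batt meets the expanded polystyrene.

Series thermal resistances, inner to outer:
  R'_cast iron = ln(0.0348/0.0284)/(2πk) = 0.2032/(2π·49.0) = 6.601×10^-4 m·K/W
  R'_fibreglass batt = ln(0.0673/0.0348)/(2πk) = 0.6595/(2π·0.0368) = 2.852 m·K/W
  R'_expanded polystyrene = ln(0.101/0.0673)/(2πk) = 0.4060/(2π·0.0301) = 2.147 m·K/W
  R'_conv,out = 1/(2πr h) = 1/(2π·0.101·10.1) = 0.1560 m·K/W
ΣR = 6.601×10^-4 + 2.852 + 2.147 + 0.1560 = 5.156 m·K/W
Q' = ΔT/ΣR = (-184 °C − 16.8 °C)/5.156 = -38.94 W/m
From the inner boundary to the fibreglass batt/expanded polystyrene interface, ΣR_partial = 2.853 m·K/W.
T_interface = T_in − Q'·ΣR_partial = -184 °C − (-38.94)(2.853) = -72.9 °C

T = -72.9 °C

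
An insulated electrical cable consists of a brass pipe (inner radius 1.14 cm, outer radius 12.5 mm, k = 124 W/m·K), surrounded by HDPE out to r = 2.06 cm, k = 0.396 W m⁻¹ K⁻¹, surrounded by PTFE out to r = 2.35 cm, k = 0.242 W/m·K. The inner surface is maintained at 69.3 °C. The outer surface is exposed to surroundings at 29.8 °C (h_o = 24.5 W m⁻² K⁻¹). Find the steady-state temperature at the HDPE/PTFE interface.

Series thermal resistances, inner to outer:
  R'_brass = ln(0.0125/0.0114)/(2πk) = 0.09212/(2π·124) = 1.182×10^-4 m·K/W
  R'_HDPE = ln(0.0206/0.0125)/(2πk) = 0.4996/(2π·0.396) = 0.2008 m·K/W
  R'_PTFE = ln(0.0235/0.0206)/(2πk) = 0.1317/(2π·0.242) = 0.08662 m·K/W
  R'_conv,out = 1/(2πr h) = 1/(2π·0.0235·24.5) = 0.2764 m·K/W
ΣR = 1.182×10^-4 + 0.2008 + 0.08662 + 0.2764 = 0.5639 m·K/W
Q' = ΔT/ΣR = (69.3 °C − 29.8 °C)/0.5639 = 70.05 W/m
From the inner boundary to the HDPE/PTFE interface, ΣR_partial = 0.2009 m·K/W.
T_interface = T_in − Q'·ΣR_partial = 69.3 °C − (70.05)(0.2009) = 55.2 °C

T = 55.2 °C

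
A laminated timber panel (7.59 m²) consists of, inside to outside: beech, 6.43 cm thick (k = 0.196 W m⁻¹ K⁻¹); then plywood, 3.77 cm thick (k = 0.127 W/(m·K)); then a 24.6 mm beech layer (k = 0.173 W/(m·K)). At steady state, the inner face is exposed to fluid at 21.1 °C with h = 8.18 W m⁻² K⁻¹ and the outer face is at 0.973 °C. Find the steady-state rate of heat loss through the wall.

Resistance network (inner→outer):
  R_conv,in = 1/(hA) = 1/(8.18·7.59) = 0.01611 K/W
  R_beech = L/(kA) = 0.0643/(0.196·7.59) = 0.04322 K/W
  R_plywood = L/(kA) = 0.0377/(0.127·7.59) = 0.03911 K/W
  R_beech = L/(kA) = 0.0246/(0.173·7.59) = 0.01873 K/W
ΣR = 0.01611 + 0.04322 + 0.03911 + 0.01873 = 0.1172 K/W
Q = ΔT/ΣR = (21.1 °C − 0.973 °C)/0.1172 = 172 W

Q = 172 W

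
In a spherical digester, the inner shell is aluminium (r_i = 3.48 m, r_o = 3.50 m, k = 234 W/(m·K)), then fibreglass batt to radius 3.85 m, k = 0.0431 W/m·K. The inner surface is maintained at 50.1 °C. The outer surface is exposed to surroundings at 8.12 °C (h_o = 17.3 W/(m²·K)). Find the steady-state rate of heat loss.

Q = 870 W

Series thermal resistances, inner to outer:
  R_aluminium = (1/3.48 − 1/3.50)/(4πk) = 0.001642/(4π·234) = 5.584×10^-7 K/W
  R_fibreglass batt = (1/3.50 − 1/3.85)/(4πk) = 0.02597/(4π·0.0431) = 0.04796 K/W
  R_conv,out = 1/(4πr²h) = 1/(4π·3.85²·17.3) = 3.103×10^-4 K/W
ΣR = 5.584×10^-7 + 0.04796 + 3.103×10^-4 = 0.04827 K/W
Q = ΔT/ΣR = (50.1 °C − 8.12 °C)/0.04827 = 870 W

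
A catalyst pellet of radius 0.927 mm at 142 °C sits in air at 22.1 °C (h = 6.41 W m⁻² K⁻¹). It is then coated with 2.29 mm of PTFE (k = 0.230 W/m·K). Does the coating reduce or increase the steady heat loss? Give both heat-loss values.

Critical radius for a sphere: r_cr = 2k/h = 0.0718 m = 7.18 cm.
Outer radius after coating: r₂ = 9.27×10^-4 + 0.00229 = 0.003217 m.
Since r₁ < r_cr and r₂ ≤ r_cr, the coating moves toward the maximum at r_cr — heat loss rises.
Bare: R = 1/(4πr₁²h) = 14450 K/W; Q = 119.9/14450 = 0.00830 W.
Coated: R = R_cond + R_conv = 1465 K/W; Q = 119.9/1465 = 0.0818 W.

increases: 0.00830 → 0.0818 W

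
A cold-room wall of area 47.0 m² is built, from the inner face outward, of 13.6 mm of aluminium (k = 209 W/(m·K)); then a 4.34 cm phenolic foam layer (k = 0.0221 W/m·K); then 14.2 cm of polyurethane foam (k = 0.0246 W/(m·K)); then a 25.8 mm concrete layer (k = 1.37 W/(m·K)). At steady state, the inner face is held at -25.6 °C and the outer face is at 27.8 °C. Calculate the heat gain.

Q = 324 W

Series thermal resistances, inner to outer:
  R_aluminium = L/(kA) = 0.0136/(209·47.0) = 1.385×10^-6 K/W
  R_phenolic foam = L/(kA) = 0.0434/(0.0221·47.0) = 0.04178 K/W
  R_polyurethane foam = L/(kA) = 0.142/(0.0246·47.0) = 0.1228 K/W
  R_concrete = L/(kA) = 0.0258/(1.37·47.0) = 4.007×10^-4 K/W
ΣR = 1.385×10^-6 + 0.04178 + 0.1228 + 4.007×10^-4 = 0.1650 K/W
Q = ΔT/ΣR = (-25.6 °C − 27.8 °C)/0.1650 = -324 W
(Negative Q ⇒ heat flows inward; heat gain = 324 W.)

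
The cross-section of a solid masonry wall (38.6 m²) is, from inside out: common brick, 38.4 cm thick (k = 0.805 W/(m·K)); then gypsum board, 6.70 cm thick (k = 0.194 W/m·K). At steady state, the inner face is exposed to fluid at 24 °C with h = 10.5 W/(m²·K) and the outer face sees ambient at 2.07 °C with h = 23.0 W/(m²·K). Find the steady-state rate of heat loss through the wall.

Q = 881 W

Resistance network (inner→outer):
  R_conv,in = 1/(hA) = 1/(10.5·38.6) = 0.002467 K/W
  R_common brick = L/(kA) = 0.384/(0.805·38.6) = 0.01236 K/W
  R_gypsum board = L/(kA) = 0.0670/(0.194·38.6) = 0.008947 K/W
  R_conv,out = 1/(hA) = 1/(23.0·38.6) = 0.001126 K/W
ΣR = 0.002467 + 0.01236 + 0.008947 + 0.001126 = 0.02490 K/W
Q = ΔT/ΣR = (24 °C − 2.07 °C)/0.02490 = 881 W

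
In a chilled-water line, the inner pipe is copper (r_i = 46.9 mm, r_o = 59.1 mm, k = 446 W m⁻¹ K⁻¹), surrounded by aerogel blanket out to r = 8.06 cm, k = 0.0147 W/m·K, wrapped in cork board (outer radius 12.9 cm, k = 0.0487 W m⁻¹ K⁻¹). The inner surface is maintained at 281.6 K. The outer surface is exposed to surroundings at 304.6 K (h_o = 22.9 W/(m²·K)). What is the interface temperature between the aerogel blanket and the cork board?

Treat each layer as a resistance in series:
  R'_copper = ln(0.0591/0.0469)/(2πk) = 0.2312/(2π·446) = 8.251×10^-5 m·K/W
  R'_aerogel blanket = ln(0.0806/0.0591)/(2πk) = 0.3103/(2π·0.0147) = 3.359 m·K/W
  R'_cork board = ln(0.129/0.0806)/(2πk) = 0.4703/(2π·0.0487) = 1.537 m·K/W
  R'_conv,out = 1/(2πr h) = 1/(2π·0.129·22.9) = 0.05388 m·K/W
ΣR = 8.251×10^-5 + 3.359 + 1.537 + 0.05388 = 4.950 m·K/W
Q' = ΔT/ΣR = (281.6 K − 304.6 K)/4.950 = -4.646 W/m
From the inner boundary to the aerogel blanket/cork board interface, ΣR_partial = 3.359 m·K/W.
T_interface = T_in − Q'·ΣR_partial = 281.6 K − (-4.646)(3.359) = 297.2 K

T = 297.2 K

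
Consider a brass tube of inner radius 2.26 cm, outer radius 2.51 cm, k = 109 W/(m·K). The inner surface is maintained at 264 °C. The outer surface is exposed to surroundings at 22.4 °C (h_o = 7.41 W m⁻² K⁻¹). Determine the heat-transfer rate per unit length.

Q' = 282 W/m

Resistance network (inner→outer):
  R'_brass = ln(0.0251/0.0226)/(2πk) = 0.1049/(2π·109) = 1.532×10^-4 m·K/W
  R'_conv,out = 1/(2πr h) = 1/(2π·0.0251·7.41) = 0.8557 m·K/W
ΣR = 1.532×10^-4 + 0.8557 = 0.8559 m·K/W
Q' = ΔT/ΣR = (264 °C − 22.4 °C)/0.8559 = 282 W/m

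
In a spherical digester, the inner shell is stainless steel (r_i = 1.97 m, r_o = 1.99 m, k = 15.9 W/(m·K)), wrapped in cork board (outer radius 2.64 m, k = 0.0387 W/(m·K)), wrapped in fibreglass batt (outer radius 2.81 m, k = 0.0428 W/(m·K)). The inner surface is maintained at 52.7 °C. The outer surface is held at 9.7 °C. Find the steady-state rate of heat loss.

Resistance network (inner→outer):
  R_stainless steel = (1/1.97 − 1/1.99)/(4πk) = 0.005102/(4π·15.9) = 2.553×10^-5 K/W
  R_cork board = (1/1.99 − 1/2.64)/(4πk) = 0.1237/(4π·0.0387) = 0.2544 K/W
  R_fibreglass batt = (1/2.64 − 1/2.81)/(4πk) = 0.02292/(4π·0.0428) = 0.04261 K/W
ΣR = 2.553×10^-5 + 0.2544 + 0.04261 = 0.2970 K/W
Q = ΔT/ΣR = (52.7 °C − 9.7 °C)/0.2970 = 145 W

Q = 145 W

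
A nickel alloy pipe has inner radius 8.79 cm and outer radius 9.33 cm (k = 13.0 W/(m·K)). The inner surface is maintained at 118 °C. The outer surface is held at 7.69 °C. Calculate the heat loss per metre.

Q' = 1.51×10^5 W/m

Q' = 2πk·ΔT/ln(r₂/r₁) = 2π × 13.0 × 110.31 / ln(0.0933/0.0879) = 1.51×10^5 W/m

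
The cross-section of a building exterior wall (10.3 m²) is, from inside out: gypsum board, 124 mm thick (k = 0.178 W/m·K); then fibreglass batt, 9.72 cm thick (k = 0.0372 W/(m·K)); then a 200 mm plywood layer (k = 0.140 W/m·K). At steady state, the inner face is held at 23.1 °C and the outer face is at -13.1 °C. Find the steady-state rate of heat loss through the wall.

Resistance network (inner→outer):
  R_gypsum board = L/(kA) = 0.124/(0.178·10.3) = 0.06763 K/W
  R_fibreglass batt = L/(kA) = 0.0972/(0.0372·10.3) = 0.2537 K/W
  R_plywood = L/(kA) = 0.200/(0.140·10.3) = 0.1387 K/W
ΣR = 0.06763 + 0.2537 + 0.1387 = 0.4600 K/W
Q = ΔT/ΣR = (23.1 °C − -13.1 °C)/0.4600 = 78.7 W

Q = 78.7 W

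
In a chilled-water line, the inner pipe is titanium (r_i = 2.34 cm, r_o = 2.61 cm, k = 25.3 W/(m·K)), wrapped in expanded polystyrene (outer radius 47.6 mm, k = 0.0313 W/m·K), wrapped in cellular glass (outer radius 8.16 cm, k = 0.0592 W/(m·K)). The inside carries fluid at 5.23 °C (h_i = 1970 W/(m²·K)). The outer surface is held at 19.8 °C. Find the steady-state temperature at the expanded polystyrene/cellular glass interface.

Treat each layer as a resistance in series:
  R'_conv,in = 1/(2πr h) = 1/(2π·0.0234·1970) = 0.003453 m·K/W
  R'_titanium = ln(0.0261/0.0234)/(2πk) = 0.1092/(2π·25.3) = 6.869×10^-4 m·K/W
  R'_expanded polystyrene = ln(0.0476/0.0261)/(2πk) = 0.6009/(2π·0.0313) = 3.055 m·K/W
  R'_cellular glass = ln(0.0816/0.0476)/(2πk) = 0.5390/(2π·0.0592) = 1.449 m·K/W
ΣR = 0.003453 + 6.869×10^-4 + 3.055 + 1.449 = 4.508 m·K/W
Q' = ΔT/ΣR = (5.23 °C − 19.8 °C)/4.508 = -3.232 W/m
From the inner boundary to the expanded polystyrene/cellular glass interface, ΣR_partial = 3.059 m·K/W.
T_interface = T_in − Q'·ΣR_partial = 5.23 °C − (-3.232)(3.059) = 15.1 °C

T = 15.1 °C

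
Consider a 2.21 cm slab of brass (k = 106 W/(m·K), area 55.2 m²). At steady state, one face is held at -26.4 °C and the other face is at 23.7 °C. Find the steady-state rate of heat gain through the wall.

Q = 13300 kW

Q = kA·ΔT/L = 106 × 55.2 × |-26.4 °C − 23.7 °C| / 0.0221 = 1.33×10^7 W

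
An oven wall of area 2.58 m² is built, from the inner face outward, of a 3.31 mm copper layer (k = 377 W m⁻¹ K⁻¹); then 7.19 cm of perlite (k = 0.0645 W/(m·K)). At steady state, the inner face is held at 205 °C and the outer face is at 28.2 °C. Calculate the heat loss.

Q = 409 W

Treat each layer as a resistance in series:
  R_copper = L/(kA) = 0.00331/(377·2.58) = 3.403×10^-6 K/W
  R_perlite = L/(kA) = 0.0719/(0.0645·2.58) = 0.4321 K/W
ΣR = 3.403×10^-6 + 0.4321 = 0.4321 K/W
Q = ΔT/ΣR = (205 °C − 28.2 °C)/0.4321 = 409 W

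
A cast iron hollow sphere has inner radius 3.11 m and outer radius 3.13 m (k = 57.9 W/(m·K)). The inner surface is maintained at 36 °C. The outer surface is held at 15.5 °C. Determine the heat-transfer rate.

Q = 7260 kW

Q = 4πk·ΔT/(1/r₁ − 1/r₂) = 4π × 57.9 × 20.5 / (1/3.11 − 1/3.13) = 7.26×10^6 W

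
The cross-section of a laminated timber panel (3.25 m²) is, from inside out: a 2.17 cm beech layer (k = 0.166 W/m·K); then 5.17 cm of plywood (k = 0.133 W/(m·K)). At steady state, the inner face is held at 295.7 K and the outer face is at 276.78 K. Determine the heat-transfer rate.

Resistance network (inner→outer):
  R_beech = L/(kA) = 0.0217/(0.166·3.25) = 0.04022 K/W
  R_plywood = L/(kA) = 0.0517/(0.133·3.25) = 0.1196 K/W
ΣR = 0.04022 + 0.1196 = 0.1598 K/W
Q = ΔT/ΣR = (295.7 K − 276.78 K)/0.1598 = 118 W

Q = 118 W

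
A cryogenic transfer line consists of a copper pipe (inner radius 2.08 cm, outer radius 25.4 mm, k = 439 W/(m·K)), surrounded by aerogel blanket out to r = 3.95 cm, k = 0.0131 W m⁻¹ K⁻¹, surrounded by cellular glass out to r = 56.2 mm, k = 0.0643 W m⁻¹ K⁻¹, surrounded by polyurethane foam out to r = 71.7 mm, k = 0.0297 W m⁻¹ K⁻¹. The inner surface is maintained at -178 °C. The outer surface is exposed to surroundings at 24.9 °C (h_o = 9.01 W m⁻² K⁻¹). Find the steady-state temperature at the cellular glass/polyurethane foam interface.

T = -15.5 °C

Treat each layer as a resistance in series:
  R'_copper = ln(0.0254/0.0208)/(2πk) = 0.1998/(2π·439) = 7.243×10^-5 m·K/W
  R'_aerogel blanket = ln(0.0395/0.0254)/(2πk) = 0.4416/(2π·0.0131) = 5.365 m·K/W
  R'_cellular glass = ln(0.0562/0.0395)/(2πk) = 0.3526/(2π·0.0643) = 0.8728 m·K/W
  R'_polyurethane foam = ln(0.0717/0.0562)/(2πk) = 0.2436/(2π·0.0297) = 1.305 m·K/W
  R'_conv,out = 1/(2πr h) = 1/(2π·0.0717·9.01) = 0.2464 m·K/W
ΣR = 7.243×10^-5 + 5.365 + 0.8728 + 1.305 + 0.2464 = 7.789 m·K/W
Q' = ΔT/ΣR = (-178 °C − 24.9 °C)/7.789 = -26.05 W/m
From the inner boundary to the cellular glass/polyurethane foam interface, ΣR_partial = 6.238 m·K/W.
T_interface = T_in − Q'·ΣR_partial = -178 °C − (-26.05)(6.238) = -15.5 °C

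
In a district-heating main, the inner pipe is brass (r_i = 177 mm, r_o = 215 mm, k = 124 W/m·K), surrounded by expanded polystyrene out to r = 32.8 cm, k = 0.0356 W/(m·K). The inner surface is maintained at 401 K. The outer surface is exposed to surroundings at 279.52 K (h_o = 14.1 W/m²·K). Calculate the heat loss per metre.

Treat each layer as a resistance in series:
  R'_brass = ln(0.215/0.177)/(2πk) = 0.1945/(2π·124) = 2.496×10^-4 m·K/W
  R'_expanded polystyrene = ln(0.328/0.215)/(2πk) = 0.4224/(2π·0.0356) = 1.888 m·K/W
  R'_conv,out = 1/(2πr h) = 1/(2π·0.328·14.1) = 0.03441 m·K/W
ΣR = 2.496×10^-4 + 1.888 + 0.03441 = 1.923 m·K/W
Q' = ΔT/ΣR = (401 K − 279.52 K)/1.923 = 63.2 W/m

Q' = 63.2 W/m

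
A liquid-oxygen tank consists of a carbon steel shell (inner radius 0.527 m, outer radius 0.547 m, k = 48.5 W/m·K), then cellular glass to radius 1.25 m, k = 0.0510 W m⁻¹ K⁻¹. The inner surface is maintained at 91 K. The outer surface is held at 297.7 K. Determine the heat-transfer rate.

Q = 129 W

Series thermal resistances, inner to outer:
  R_carbon steel = (1/0.527 − 1/0.547)/(4πk) = 0.06938/(4π·48.5) = 1.138×10^-4 K/W
  R_cellular glass = (1/0.547 − 1/1.25)/(4πk) = 1.028/(4π·0.0510) = 1.604 K/W
ΣR = 1.138×10^-4 + 1.604 = 1.604 K/W
Q = ΔT/ΣR = (91 K − 297.7 K)/1.604 = -129 W
(Negative Q ⇒ heat flows inward; heat gain = 129 W.)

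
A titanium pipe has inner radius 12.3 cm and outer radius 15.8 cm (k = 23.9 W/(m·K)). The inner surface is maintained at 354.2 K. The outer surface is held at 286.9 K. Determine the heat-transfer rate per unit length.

Q' = 2πk·ΔT/ln(r₂/r₁) = 2π × 23.9 × 67.3 / ln(0.158/0.123) = 40400 W/m

Q' = 40400 W/m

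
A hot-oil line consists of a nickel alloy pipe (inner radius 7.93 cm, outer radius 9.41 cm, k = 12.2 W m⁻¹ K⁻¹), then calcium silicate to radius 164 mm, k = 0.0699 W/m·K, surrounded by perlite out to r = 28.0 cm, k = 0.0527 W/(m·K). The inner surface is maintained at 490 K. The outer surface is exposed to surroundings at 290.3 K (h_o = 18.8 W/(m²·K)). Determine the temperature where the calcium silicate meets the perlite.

T = 403 K

Series thermal resistances, inner to outer:
  R'_nickel alloy = ln(0.0941/0.0793)/(2πk) = 0.1711/(2π·12.2) = 0.002232 m·K/W
  R'_calcium silicate = ln(0.164/0.0941)/(2πk) = 0.5555/(2π·0.0699) = 1.265 m·K/W
  R'_perlite = ln(0.280/0.164)/(2πk) = 0.5349/(2π·0.0527) = 1.615 m·K/W
  R'_conv,out = 1/(2πr h) = 1/(2π·0.280·18.8) = 0.03023 m·K/W
ΣR = 0.002232 + 1.265 + 1.615 + 0.03023 = 2.912 m·K/W
Q' = ΔT/ΣR = (490 K − 290.3 K)/2.912 = 68.58 W/m
From the inner boundary to the calcium silicate/perlite interface, ΣR_partial = 1.267 m·K/W.
T_interface = T_in − Q'·ΣR_partial = 490 K − (68.58)(1.267) = 403 K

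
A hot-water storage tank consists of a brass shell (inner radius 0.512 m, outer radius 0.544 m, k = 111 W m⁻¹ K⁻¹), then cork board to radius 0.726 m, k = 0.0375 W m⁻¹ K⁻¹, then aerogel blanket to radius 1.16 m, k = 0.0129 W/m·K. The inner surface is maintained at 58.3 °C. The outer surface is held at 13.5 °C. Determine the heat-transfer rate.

Q = 10.8 W

Treat each layer as a resistance in series:
  R_brass = (1/0.512 − 1/0.544)/(4πk) = 0.1149/(4π·111) = 8.237×10^-5 K/W
  R_cork board = (1/0.544 − 1/0.726)/(4πk) = 0.4608/(4π·0.0375) = 0.9779 K/W
  R_aerogel blanket = (1/0.726 − 1/1.16)/(4πk) = 0.5153/(4π·0.0129) = 3.179 K/W
ΣR = 8.237×10^-5 + 0.9779 + 3.179 = 4.157 K/W
Q = ΔT/ΣR = (58.3 °C − 13.5 °C)/4.157 = 10.8 W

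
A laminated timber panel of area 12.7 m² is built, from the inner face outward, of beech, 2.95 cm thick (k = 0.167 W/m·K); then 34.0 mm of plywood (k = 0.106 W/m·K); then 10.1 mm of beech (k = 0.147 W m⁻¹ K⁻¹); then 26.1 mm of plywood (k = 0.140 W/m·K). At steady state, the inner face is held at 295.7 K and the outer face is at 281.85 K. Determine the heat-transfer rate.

Q = 234 W

Series thermal resistances, inner to outer:
  R_beech = L/(kA) = 0.0295/(0.167·12.7) = 0.01391 K/W
  R_plywood = L/(kA) = 0.0340/(0.106·12.7) = 0.02526 K/W
  R_beech = L/(kA) = 0.0101/(0.147·12.7) = 0.005410 K/W
  R_plywood = L/(kA) = 0.0261/(0.140·12.7) = 0.01468 K/W
ΣR = 0.01391 + 0.02526 + 0.005410 + 0.01468 = 0.05926 K/W
Q = ΔT/ΣR = (295.7 K − 281.85 K)/0.05926 = 234 W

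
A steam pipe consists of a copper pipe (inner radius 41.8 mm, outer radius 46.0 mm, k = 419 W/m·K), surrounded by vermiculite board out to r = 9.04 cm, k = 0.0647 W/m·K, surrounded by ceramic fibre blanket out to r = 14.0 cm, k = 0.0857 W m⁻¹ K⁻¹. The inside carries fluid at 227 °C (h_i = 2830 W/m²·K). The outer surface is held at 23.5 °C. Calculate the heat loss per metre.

Q' = 82.2 W/m

Treat each layer as a resistance in series:
  R'_conv,in = 1/(2πr h) = 1/(2π·0.0418·2830) = 0.001345 m·K/W
  R'_copper = ln(0.0460/0.0418)/(2πk) = 0.09575/(2π·419) = 3.637×10^-5 m·K/W
  R'_vermiculite board = ln(0.0904/0.0460)/(2πk) = 0.6756/(2π·0.0647) = 1.662 m·K/W
  R'_ceramic fibre blanket = ln(0.140/0.0904)/(2πk) = 0.4374/(2π·0.0857) = 0.8123 m·K/W
ΣR = 0.001345 + 3.637×10^-5 + 1.662 + 0.8123 = 2.476 m·K/W
Q' = ΔT/ΣR = (227 °C − 23.5 °C)/2.476 = 82.2 W/m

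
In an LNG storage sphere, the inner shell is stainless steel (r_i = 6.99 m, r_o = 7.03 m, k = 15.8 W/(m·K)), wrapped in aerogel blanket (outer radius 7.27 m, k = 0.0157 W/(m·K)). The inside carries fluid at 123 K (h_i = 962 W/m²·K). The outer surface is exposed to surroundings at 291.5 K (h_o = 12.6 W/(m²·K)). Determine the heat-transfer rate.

Q = 7.04 kW

Treat each layer as a resistance in series:
  R_conv,in = 1/(4πr²h) = 1/(4π·6.99²·962) = 1.693×10^-6 K/W
  R_stainless steel = (1/6.99 − 1/7.03)/(4πk) = 8.140×10^-4/(4π·15.8) = 4.100×10^-6 K/W
  R_aerogel blanket = (1/7.03 − 1/7.27)/(4πk) = 0.004696/(4π·0.0157) = 0.02380 K/W
  R_conv,out = 1/(4πr²h) = 1/(4π·7.27²·12.6) = 1.195×10^-4 K/W
ΣR = 1.693×10^-6 + 4.100×10^-6 + 0.02380 + 1.195×10^-4 = 0.02393 K/W
Q = ΔT/ΣR = (123 K − 291.5 K)/0.02393 = -7040 W
(Negative Q ⇒ heat flows inward; heat gain = 7040 W.)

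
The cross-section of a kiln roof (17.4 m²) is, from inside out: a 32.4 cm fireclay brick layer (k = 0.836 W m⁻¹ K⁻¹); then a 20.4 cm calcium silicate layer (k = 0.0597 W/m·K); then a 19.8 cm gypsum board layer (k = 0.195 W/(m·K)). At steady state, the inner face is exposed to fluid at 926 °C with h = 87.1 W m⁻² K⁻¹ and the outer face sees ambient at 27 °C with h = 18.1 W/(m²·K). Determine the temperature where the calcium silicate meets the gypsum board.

Resistance network (inner→outer):
  R_conv,in = 1/(hA) = 1/(87.1·17.4) = 6.598×10^-4 K/W
  R_fireclay brick = L/(kA) = 0.324/(0.836·17.4) = 0.02227 K/W
  R_calcium silicate = L/(kA) = 0.204/(0.0597·17.4) = 0.1964 K/W
  R_gypsum board = L/(kA) = 0.198/(0.195·17.4) = 0.05836 K/W
  R_conv,out = 1/(hA) = 1/(18.1·17.4) = 0.003175 K/W
ΣR = 6.598×10^-4 + 0.02227 + 0.1964 + 0.05836 + 0.003175 = 0.2809 K/W
Q = ΔT/ΣR = (926 °C − 27 °C)/0.2809 = 3200 W
From the inner boundary to the calcium silicate/gypsum board interface, ΣR_partial = 0.2193 K/W.
T_interface = T_in − Q·ΣR_partial = 926 °C − (3200)(0.2193) = 224 °C

T = 224 °C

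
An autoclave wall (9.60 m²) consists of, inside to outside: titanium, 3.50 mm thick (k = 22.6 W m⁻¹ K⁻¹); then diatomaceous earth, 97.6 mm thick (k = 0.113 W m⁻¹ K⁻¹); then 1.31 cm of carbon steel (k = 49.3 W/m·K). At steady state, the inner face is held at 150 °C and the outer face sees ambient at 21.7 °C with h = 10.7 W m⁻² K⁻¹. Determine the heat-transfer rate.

Series thermal resistances, inner to outer:
  R_titanium = L/(kA) = 0.00350/(22.6·9.60) = 1.613×10^-5 K/W
  R_diatomaceous earth = L/(kA) = 0.0976/(0.113·9.60) = 0.08997 K/W
  R_carbon steel = L/(kA) = 0.0131/(49.3·9.60) = 2.768×10^-5 K/W
  R_conv,out = 1/(hA) = 1/(10.7·9.60) = 0.009735 K/W
ΣR = 1.613×10^-5 + 0.08997 + 2.768×10^-5 + 0.009735 = 0.09975 K/W
Q = ΔT/ΣR = (150 °C − 21.7 °C)/0.09975 = 1290 W

Q = 1290 W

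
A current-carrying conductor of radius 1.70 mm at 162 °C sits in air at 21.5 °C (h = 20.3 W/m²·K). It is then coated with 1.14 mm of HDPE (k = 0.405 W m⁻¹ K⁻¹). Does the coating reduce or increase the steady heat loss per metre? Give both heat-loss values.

Critical radius for a cylinder: r_cr = k/h = 0.0200 m = 2.00 cm.
Outer radius after coating: r₂ = 0.00170 + 0.00114 = 0.00284 m.
Since r₁ < r_cr and r₂ ≤ r_cr, the coating moves toward the maximum at r_cr — heat loss rises.
Bare: R = 1/(2πr₁h) = 4.612 m·K/W; Q = 140.5/4.612 = 30.5 W/m.
Coated: R = R_cond + R_conv = 2.962 m·K/W; Q = 140.5/2.962 = 47.4 W/m.

increases: 30.5 → 47.4 W/m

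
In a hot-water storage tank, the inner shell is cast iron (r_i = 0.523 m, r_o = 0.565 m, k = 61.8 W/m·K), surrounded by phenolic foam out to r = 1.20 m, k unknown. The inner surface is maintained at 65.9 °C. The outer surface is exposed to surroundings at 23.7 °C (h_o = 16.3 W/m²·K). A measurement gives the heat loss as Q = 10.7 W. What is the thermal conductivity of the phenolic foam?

ΣR = ΔT/Q = |65.9 − 23.7|/10.7 = 3.944 K/W
Known resistances:
  R_cast iron = (1/0.523 − 1/0.565)/(4πk) = 0.1421/(4π·61.8) = 1.830×10^-4 K/W
  R_conv,out = 1/(4πr²h) = 1/(4π·1.20²·16.3) = 0.003390 K/W
R_phenolic foam = ΣR − ΣR_known = 3.944 − 0.003573 = 3.940 K/W
(1/r₁−1/r₂)/(4πk) = 3.940 ⇒ k = 0.9366/(4π·3.940) = 0.0189 W/m·K

k = 0.0189 W/m·K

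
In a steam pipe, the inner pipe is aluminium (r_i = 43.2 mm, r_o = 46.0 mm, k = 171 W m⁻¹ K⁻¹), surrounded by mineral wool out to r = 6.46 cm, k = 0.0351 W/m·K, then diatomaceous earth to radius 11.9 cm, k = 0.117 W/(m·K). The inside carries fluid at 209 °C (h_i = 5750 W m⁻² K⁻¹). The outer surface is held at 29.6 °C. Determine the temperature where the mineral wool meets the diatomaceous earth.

T = 92.5 °C

Resistance network (inner→outer):
  R'_conv,in = 1/(2πr h) = 1/(2π·0.0432·5750) = 6.407×10^-4 m·K/W
  R'_aluminium = ln(0.0460/0.0432)/(2πk) = 0.06280/(2π·171) = 5.845×10^-5 m·K/W
  R'_mineral wool = ln(0.0646/0.0460)/(2πk) = 0.3396/(2π·0.0351) = 1.540 m·K/W
  R'_diatomaceous earth = ln(0.119/0.0646)/(2πk) = 0.6109/(2π·0.117) = 0.8310 m·K/W
ΣR = 6.407×10^-4 + 5.845×10^-5 + 1.540 + 0.8310 = 2.372 m·K/W
Q' = ΔT/ΣR = (209 °C − 29.6 °C)/2.372 = 75.63 W/m
From the inner boundary to the mineral wool/diatomaceous earth interface, ΣR_partial = 1.541 m·K/W.
T_interface = T_in − Q'·ΣR_partial = 209 °C − (75.63)(1.541) = 92.5 °C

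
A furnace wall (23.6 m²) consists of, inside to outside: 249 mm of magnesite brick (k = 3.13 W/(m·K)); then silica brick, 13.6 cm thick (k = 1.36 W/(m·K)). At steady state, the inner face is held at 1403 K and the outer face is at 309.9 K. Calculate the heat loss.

Q = 1.44×10^5 W

Treat each layer as a resistance in series:
  R_magnesite brick = L/(kA) = 0.249/(3.13·23.6) = 0.003371 K/W
  R_silica brick = L/(kA) = 0.136/(1.36·23.6) = 0.004237 K/W
ΣR = 0.003371 + 0.004237 = 0.007608 K/W
Q = ΔT/ΣR = (1403 K − 309.9 K)/0.007608 = 1.44×10^5 W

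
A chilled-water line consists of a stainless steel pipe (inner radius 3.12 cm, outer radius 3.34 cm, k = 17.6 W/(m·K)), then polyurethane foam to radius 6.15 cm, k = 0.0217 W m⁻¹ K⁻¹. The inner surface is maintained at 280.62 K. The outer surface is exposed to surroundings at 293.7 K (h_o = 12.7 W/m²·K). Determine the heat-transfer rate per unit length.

Resistance network (inner→outer):
  R'_stainless steel = ln(0.0334/0.0312)/(2πk) = 0.06814/(2π·17.6) = 6.162×10^-4 m·K/W
  R'_polyurethane foam = ln(0.0615/0.0334)/(2πk) = 0.6105/(2π·0.0217) = 4.477 m·K/W
  R'_conv,out = 1/(2πr h) = 1/(2π·0.0615·12.7) = 0.2038 m·K/W
ΣR = 6.162×10^-4 + 4.477 + 0.2038 = 4.681 m·K/W
Q' = ΔT/ΣR = (280.62 K − 293.7 K)/4.681 = -2.79 W/m
(Negative Q' ⇒ heat flows inward; heat gain = 2.79 W/m.)

Q' = 2.79 W/m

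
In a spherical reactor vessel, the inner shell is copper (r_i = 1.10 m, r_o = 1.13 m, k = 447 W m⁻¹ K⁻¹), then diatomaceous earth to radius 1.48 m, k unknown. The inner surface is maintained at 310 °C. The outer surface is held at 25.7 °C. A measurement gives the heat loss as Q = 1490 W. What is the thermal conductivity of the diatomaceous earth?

ΣR = ΔT/Q = |310 − 25.7|/1490 = 0.1908 K/W
Known resistances:
  R_copper = (1/1.10 − 1/1.13)/(4πk) = 0.02414/(4π·447) = 4.297×10^-6 K/W
R_diatomaceous earth = ΣR − ΣR_known = 0.1908 − 4.297×10^-6 = 0.1908 K/W
(1/r₁−1/r₂)/(4πk) = 0.1908 ⇒ k = 0.2093/(4π·0.1908) = 0.0873 W/m·K

k = 0.0873 W/m·K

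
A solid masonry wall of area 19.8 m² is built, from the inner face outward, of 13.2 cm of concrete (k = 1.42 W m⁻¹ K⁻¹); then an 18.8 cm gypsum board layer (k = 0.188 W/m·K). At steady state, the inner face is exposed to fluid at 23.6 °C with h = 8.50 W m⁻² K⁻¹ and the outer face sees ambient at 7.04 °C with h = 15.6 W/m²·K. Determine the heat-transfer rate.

Treat each layer as a resistance in series:
  R_conv,in = 1/(hA) = 1/(8.50·19.8) = 0.005942 K/W
  R_concrete = L/(kA) = 0.132/(1.42·19.8) = 0.004695 K/W
  R_gypsum board = L/(kA) = 0.188/(0.188·19.8) = 0.05051 K/W
  R_conv,out = 1/(hA) = 1/(15.6·19.8) = 0.003238 K/W
ΣR = 0.005942 + 0.004695 + 0.05051 + 0.003238 = 0.06438 K/W
Q = ΔT/ΣR = (23.6 °C − 7.04 °C)/0.06438 = 257 W

Q = 257 W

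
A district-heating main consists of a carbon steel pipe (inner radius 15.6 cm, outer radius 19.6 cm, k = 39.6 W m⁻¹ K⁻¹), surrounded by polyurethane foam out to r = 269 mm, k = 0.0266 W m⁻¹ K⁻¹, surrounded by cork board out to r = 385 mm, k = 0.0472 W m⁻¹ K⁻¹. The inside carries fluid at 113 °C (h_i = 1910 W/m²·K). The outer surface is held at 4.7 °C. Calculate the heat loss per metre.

Series thermal resistances, inner to outer:
  R'_conv,in = 1/(2πr h) = 1/(2π·0.156·1910) = 5.341×10^-4 m·K/W
  R'_carbon steel = ln(0.196/0.156)/(2πk) = 0.2283/(2π·39.6) = 9.174×10^-4 m·K/W
  R'_polyurethane foam = ln(0.269/0.196)/(2πk) = 0.3166/(2π·0.0266) = 1.894 m·K/W
  R'_cork board = ln(0.385/0.269)/(2πk) = 0.3585/(2π·0.0472) = 1.209 m·K/W
ΣR = 5.341×10^-4 + 9.174×10^-4 + 1.894 + 1.209 = 3.104 m·K/W
Q' = ΔT/ΣR = (113 °C − 4.7 °C)/3.104 = 34.9 W/m

Q' = 34.9 W/m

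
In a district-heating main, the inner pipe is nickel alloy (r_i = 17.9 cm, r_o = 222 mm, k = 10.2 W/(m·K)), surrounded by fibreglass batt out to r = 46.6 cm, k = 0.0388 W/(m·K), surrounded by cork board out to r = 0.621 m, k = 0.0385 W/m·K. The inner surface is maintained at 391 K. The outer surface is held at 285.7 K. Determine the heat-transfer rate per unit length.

Resistance network (inner→outer):
  R'_nickel alloy = ln(0.222/0.179)/(2πk) = 0.2153/(2π·10.2) = 0.003359 m·K/W
  R'_fibreglass batt = ln(0.466/0.222)/(2πk) = 0.7415/(2π·0.0388) = 3.042 m·K/W
  R'_cork board = ln(0.621/0.466)/(2πk) = 0.2871/(2π·0.0385) = 1.187 m·K/W
ΣR = 0.003359 + 3.042 + 1.187 = 4.232 m·K/W
Q' = ΔT/ΣR = (391 K − 285.7 K)/4.232 = 24.9 W/m

Q' = 24.9 W/m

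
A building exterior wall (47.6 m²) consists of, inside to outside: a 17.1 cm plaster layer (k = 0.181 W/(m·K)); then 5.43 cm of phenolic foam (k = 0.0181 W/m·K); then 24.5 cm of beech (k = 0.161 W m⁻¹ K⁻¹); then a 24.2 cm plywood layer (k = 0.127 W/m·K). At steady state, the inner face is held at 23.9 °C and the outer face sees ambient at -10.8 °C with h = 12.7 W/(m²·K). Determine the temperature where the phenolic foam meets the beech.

T = 5.53 °C

Series thermal resistances, inner to outer:
  R_plaster = L/(kA) = 0.171/(0.181·47.6) = 0.01985 K/W
  R_phenolic foam = L/(kA) = 0.0543/(0.0181·47.6) = 0.06303 K/W
  R_beech = L/(kA) = 0.245/(0.161·47.6) = 0.03197 K/W
  R_plywood = L/(kA) = 0.242/(0.127·47.6) = 0.04003 K/W
  R_conv,out = 1/(hA) = 1/(12.7·47.6) = 0.001654 K/W
ΣR = 0.01985 + 0.06303 + 0.03197 + 0.04003 + 0.001654 = 0.1565 K/W
Q = ΔT/ΣR = (23.9 °C − -10.8 °C)/0.1565 = 221.7 W
From the inner boundary to the phenolic foam/beech interface, ΣR_partial = 0.08288 K/W.
T_interface = T_in − Q·ΣR_partial = 23.9 °C − (221.7)(0.08288) = 5.53 °C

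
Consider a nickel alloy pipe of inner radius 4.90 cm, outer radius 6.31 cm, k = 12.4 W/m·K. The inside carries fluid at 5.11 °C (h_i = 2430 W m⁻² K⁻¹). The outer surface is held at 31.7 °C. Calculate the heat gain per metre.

Q' = 5.80 kW/m

Treat each layer as a resistance in series:
  R'_conv,in = 1/(2πr h) = 1/(2π·0.0490·2430) = 0.001337 m·K/W
  R'_nickel alloy = ln(0.0631/0.0490)/(2πk) = 0.2529/(2π·12.4) = 0.003246 m·K/W
ΣR = 0.001337 + 0.003246 = 0.004583 m·K/W
Q' = ΔT/ΣR = (5.11 °C − 31.7 °C)/0.004583 = -5800 W/m
(Negative Q' ⇒ heat flows inward; heat gain = 5800 W/m.)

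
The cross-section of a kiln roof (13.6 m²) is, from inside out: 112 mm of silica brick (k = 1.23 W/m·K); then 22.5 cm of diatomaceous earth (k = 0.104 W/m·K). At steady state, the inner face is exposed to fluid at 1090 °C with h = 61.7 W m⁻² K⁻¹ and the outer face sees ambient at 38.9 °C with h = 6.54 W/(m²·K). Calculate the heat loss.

Q = 5.90 kW

Resistance network (inner→outer):
  R_conv,in = 1/(hA) = 1/(61.7·13.6) = 0.001192 K/W
  R_silica brick = L/(kA) = 0.112/(1.23·13.6) = 0.006695 K/W
  R_diatomaceous earth = L/(kA) = 0.225/(0.104·13.6) = 0.1591 K/W
  R_conv,out = 1/(hA) = 1/(6.54·13.6) = 0.01124 K/W
ΣR = 0.001192 + 0.006695 + 0.1591 + 0.01124 = 0.1782 K/W
Q = ΔT/ΣR = (1090 °C − 38.9 °C)/0.1782 = 5900 W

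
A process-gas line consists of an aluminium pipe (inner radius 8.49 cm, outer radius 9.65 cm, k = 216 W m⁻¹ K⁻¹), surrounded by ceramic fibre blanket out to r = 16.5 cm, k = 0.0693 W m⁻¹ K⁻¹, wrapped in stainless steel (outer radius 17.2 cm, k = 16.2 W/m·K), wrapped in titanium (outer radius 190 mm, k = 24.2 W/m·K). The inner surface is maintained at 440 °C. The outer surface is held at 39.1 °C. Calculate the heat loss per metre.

Q' = 325 W/m

Series thermal resistances, inner to outer:
  R'_aluminium = ln(0.0965/0.0849)/(2πk) = 0.1281/(2π·216) = 9.436×10^-5 m·K/W
  R'_ceramic fibre blanket = ln(0.165/0.0965)/(2πk) = 0.5364/(2π·0.0693) = 1.232 m·K/W
  R'_stainless steel = ln(0.172/0.165)/(2πk) = 0.04155/(2π·16.2) = 4.082×10^-4 m·K/W
  R'_titanium = ln(0.190/0.172)/(2πk) = 0.09953/(2π·24.2) = 6.546×10^-4 m·K/W
ΣR = 9.436×10^-5 + 1.232 + 4.082×10^-4 + 6.546×10^-4 = 1.233 m·K/W
Q' = ΔT/ΣR = (440 °C − 39.1 °C)/1.233 = 325 W/m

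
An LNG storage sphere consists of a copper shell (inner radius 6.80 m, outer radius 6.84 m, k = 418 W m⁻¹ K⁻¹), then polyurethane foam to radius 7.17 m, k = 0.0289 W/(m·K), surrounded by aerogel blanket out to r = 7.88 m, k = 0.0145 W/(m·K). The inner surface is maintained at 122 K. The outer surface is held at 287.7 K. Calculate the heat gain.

Q = 1890 W

Treat each layer as a resistance in series:
  R_copper = (1/6.80 − 1/6.84)/(4πk) = 8.600×10^-4/(4π·418) = 1.637×10^-7 K/W
  R_polyurethane foam = (1/6.84 − 1/7.17)/(4πk) = 0.006729/(4π·0.0289) = 0.01853 K/W
  R_aerogel blanket = (1/7.17 − 1/7.88)/(4πk) = 0.01257/(4π·0.0145) = 0.06897 K/W
ΣR = 1.637×10^-7 + 0.01853 + 0.06897 = 0.08750 K/W
Q = ΔT/ΣR = (122 K − 287.7 K)/0.08750 = -1890 W
(Negative Q ⇒ heat flows inward; heat gain = 1890 W.)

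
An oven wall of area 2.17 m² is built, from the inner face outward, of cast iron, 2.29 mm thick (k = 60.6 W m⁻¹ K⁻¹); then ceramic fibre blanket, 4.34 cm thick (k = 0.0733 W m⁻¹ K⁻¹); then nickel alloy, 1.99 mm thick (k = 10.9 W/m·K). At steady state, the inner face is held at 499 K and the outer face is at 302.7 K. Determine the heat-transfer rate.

Q = 719 W

Series thermal resistances, inner to outer:
  R_cast iron = L/(kA) = 0.00229/(60.6·2.17) = 1.741×10^-5 K/W
  R_ceramic fibre blanket = L/(kA) = 0.0434/(0.0733·2.17) = 0.2729 K/W
  R_nickel alloy = L/(kA) = 0.00199/(10.9·2.17) = 8.413×10^-5 K/W
ΣR = 1.741×10^-5 + 0.2729 + 8.413×10^-5 = 0.2730 K/W
Q = ΔT/ΣR = (499 K − 302.7 K)/0.2730 = 719 W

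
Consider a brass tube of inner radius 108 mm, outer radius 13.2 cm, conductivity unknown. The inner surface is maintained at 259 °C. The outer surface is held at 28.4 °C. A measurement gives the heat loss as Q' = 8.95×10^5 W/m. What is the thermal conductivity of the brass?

k = 124 W/m·K

ΣR = ΔT/Q' = |259 − 28.4|/8.95×10^5 = 2.577×10^-4 m·K/W
ln(r₂/r₁)/(2πk) = 2.577×10^-4 ⇒ k = 0.2007/(2π·2.577×10^-4) = 124 W/m·K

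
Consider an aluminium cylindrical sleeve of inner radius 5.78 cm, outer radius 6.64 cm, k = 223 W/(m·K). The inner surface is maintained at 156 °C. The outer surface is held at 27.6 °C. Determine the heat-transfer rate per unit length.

Q' = 2πk·ΔT/ln(r₂/r₁) = 2π × 223 × 128.4 / ln(0.0664/0.0578) = 1.30×10^6 W/m

Q' = 1300 kW/m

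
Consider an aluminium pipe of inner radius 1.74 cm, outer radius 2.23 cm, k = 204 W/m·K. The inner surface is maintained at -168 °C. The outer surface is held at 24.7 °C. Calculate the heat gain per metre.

Q' = 2πk·ΔT/ln(r₂/r₁) = 2π × 204 × 192.7 / ln(0.0223/0.0174) = 9.95×10^5 W/m

Q' = 995 kW/m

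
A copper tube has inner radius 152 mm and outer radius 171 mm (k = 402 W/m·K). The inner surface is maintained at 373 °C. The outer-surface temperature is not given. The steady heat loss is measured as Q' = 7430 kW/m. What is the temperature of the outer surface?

Sum the resistances:
  R'_copper = ln(0.171/0.152)/(2πk) = 0.1178/(2π·402) = 4.663×10^-5 m·K/W
ΣR = 4.663×10^-5 m·K/W
ΔT = Q'·ΣR = 7.43×10^6 × 4.663×10^-5 = 346.5 K
Heat flows outward, so T_out = T_in − ΔT = 373 − 346.5 = 26.5 °C

T_out = 26.5 °C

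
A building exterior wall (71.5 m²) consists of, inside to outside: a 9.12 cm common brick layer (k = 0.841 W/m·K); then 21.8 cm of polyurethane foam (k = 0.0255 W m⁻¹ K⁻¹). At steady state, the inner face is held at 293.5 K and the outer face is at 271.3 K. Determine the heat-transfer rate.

Q = 183 W

Series thermal resistances, inner to outer:
  R_common brick = L/(kA) = 0.0912/(0.841·71.5) = 0.001517 K/W
  R_polyurethane foam = L/(kA) = 0.218/(0.0255·71.5) = 0.1196 K/W
ΣR = 0.001517 + 0.1196 = 0.1211 K/W
Q = ΔT/ΣR = (293.5 K − 271.3 K)/0.1211 = 183 W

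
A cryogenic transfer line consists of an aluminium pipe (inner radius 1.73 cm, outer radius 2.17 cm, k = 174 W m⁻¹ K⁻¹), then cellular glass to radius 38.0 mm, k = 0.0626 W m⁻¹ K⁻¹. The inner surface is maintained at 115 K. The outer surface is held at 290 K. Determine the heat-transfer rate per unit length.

Q' = 123 W/m

Treat each layer as a resistance in series:
  R'_aluminium = ln(0.0217/0.0173)/(2πk) = 0.2266/(2π·174) = 2.073×10^-4 m·K/W
  R'_cellular glass = ln(0.0380/0.0217)/(2πk) = 0.5603/(2π·0.0626) = 1.424 m·K/W
ΣR = 2.073×10^-4 + 1.424 = 1.424 m·K/W
Q' = ΔT/ΣR = (115 K − 290 K)/1.424 = -123 W/m
(Negative Q' ⇒ heat flows inward; heat gain = 123 W/m.)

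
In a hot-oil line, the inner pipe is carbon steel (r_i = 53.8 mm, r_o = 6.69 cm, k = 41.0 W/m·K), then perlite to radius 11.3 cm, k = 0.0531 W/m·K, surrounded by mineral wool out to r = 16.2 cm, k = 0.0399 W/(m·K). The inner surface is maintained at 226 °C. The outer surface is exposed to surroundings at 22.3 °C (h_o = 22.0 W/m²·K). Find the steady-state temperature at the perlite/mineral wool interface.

T = 121 °C

Treat each layer as a resistance in series:
  R'_carbon steel = ln(0.0669/0.0538)/(2πk) = 0.2179/(2π·41.0) = 8.459×10^-4 m·K/W
  R'_perlite = ln(0.113/0.0669)/(2πk) = 0.5242/(2π·0.0531) = 1.571 m·K/W
  R'_mineral wool = ln(0.162/0.113)/(2πk) = 0.3602/(2π·0.0399) = 1.437 m·K/W
  R'_conv,out = 1/(2πr h) = 1/(2π·0.162·22.0) = 0.04466 m·K/W
ΣR = 8.459×10^-4 + 1.571 + 1.437 + 0.04466 = 3.054 m·K/W
Q' = ΔT/ΣR = (226 °C − 22.3 °C)/3.054 = 66.70 W/m
From the inner boundary to the perlite/mineral wool interface, ΣR_partial = 1.572 m·K/W.
T_interface = T_in − Q'·ΣR_partial = 226 °C − (66.70)(1.572) = 121 °C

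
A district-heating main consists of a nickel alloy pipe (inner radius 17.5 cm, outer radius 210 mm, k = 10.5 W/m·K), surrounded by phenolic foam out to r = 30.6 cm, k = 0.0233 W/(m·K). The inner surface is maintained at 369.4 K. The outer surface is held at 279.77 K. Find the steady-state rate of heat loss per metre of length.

Q' = 34.8 W/m

Resistance network (inner→outer):
  R'_nickel alloy = ln(0.210/0.175)/(2πk) = 0.1823/(2π·10.5) = 0.002764 m·K/W
  R'_phenolic foam = ln(0.306/0.210)/(2πk) = 0.3765/(2π·0.0233) = 2.572 m·K/W
ΣR = 0.002764 + 2.572 = 2.575 m·K/W
Q' = ΔT/ΣR = (369.4 K − 279.77 K)/2.575 = 34.8 W/m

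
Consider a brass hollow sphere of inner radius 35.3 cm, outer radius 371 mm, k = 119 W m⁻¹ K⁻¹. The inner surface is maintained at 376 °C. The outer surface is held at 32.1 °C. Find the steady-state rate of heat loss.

Q = 4πk·ΔT/(1/r₁ − 1/r₂) = 4π × 119 × 343.9 / (1/0.353 − 1/0.371) = 3.74×10^6 W

Q = 3.74×10^6 W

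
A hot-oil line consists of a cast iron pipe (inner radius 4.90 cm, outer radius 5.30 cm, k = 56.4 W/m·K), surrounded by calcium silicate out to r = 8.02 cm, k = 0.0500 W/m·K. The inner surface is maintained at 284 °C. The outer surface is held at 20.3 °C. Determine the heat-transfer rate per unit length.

Resistance network (inner→outer):
  R'_cast iron = ln(0.0530/0.0490)/(2πk) = 0.07847/(2π·56.4) = 2.214×10^-4 m·K/W
  R'_calcium silicate = ln(0.0802/0.0530)/(2πk) = 0.4142/(2π·0.0500) = 1.319 m·K/W
ΣR = 2.214×10^-4 + 1.319 = 1.319 m·K/W
Q' = ΔT/ΣR = (284 °C − 20.3 °C)/1.319 = 200 W/m

Q' = 200 W/m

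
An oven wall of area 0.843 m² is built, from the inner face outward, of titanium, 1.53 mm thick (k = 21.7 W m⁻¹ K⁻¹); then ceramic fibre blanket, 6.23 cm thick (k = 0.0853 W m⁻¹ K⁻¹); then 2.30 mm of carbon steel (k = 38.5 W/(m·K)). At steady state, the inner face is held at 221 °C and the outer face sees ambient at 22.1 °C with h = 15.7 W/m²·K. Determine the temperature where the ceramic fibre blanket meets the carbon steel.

T = 38.1 °C

Series thermal resistances, inner to outer:
  R_titanium = L/(kA) = 0.00153/(21.7·0.843) = 8.364×10^-5 K/W
  R_ceramic fibre blanket = L/(kA) = 0.0623/(0.0853·0.843) = 0.8664 K/W
  R_carbon steel = L/(kA) = 0.00230/(38.5·0.843) = 7.087×10^-5 K/W
  R_conv,out = 1/(hA) = 1/(15.7·0.843) = 0.07556 K/W
ΣR = 8.364×10^-5 + 0.8664 + 7.087×10^-5 + 0.07556 = 0.9421 K/W
Q = ΔT/ΣR = (221 °C − 22.1 °C)/0.9421 = 211.1 W
From the inner boundary to the ceramic fibre blanket/carbon steel interface, ΣR_partial = 0.8665 K/W.
T_interface = T_in − Q·ΣR_partial = 221 °C − (211.1)(0.8665) = 38.1 °C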